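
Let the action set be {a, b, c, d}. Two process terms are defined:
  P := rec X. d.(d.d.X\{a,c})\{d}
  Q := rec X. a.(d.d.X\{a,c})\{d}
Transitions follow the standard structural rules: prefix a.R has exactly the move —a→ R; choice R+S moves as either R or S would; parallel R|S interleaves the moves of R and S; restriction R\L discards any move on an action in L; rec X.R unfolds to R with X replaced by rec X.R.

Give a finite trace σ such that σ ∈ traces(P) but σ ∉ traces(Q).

LTS(P): 2 reachable states
  s0 = rec X. d.(d.d.X\{a,c})\{d} has moves -d-> s1
  s1 = (d.d.(rec X. d.(d.d.X\{a,c})\{d})\{a,c})\{d} has moves ·
LTS(Q): 2 reachable states
  t0 = rec X. a.(d.d.X\{a,c})\{d} has moves -a-> t1
  t1 = (d.d.(rec X. a.(d.d.X\{a,c})\{d})\{a,c})\{d} has moves ·
Executing d from P (initial set {s0}):
  [1] d ⇒ {s1}
  — P admits the full trace.
Executing d from Q (initial set {t0}):
  [1] d ⇒ ∅  — Q cannot continue

d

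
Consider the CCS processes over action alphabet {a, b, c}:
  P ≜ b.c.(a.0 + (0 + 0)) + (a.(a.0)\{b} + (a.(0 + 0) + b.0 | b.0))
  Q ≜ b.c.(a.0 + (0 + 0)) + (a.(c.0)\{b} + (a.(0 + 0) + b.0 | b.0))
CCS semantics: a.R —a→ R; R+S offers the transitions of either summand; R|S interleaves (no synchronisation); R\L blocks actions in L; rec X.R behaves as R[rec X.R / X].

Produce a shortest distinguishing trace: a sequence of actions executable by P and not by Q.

P's transition system — 10 states:
  m0 = b.c.(a.0 + (0 + 0)) + (a.(a.0)\{b} + (a.(0 + 0) + b.0 | b.0)) has moves ··a··> m1, ··a··> m2, ··b··> m3, ··b··> m4, ··b··> m5
  m1 = (a.0)\{b} has moves ··a··> m6
  m2 = 0 + 0 has moves deadlocked
  m3 = 0 | b.0 has moves ··b··> m7
  m4 = b.0 | 0 has moves ··b··> m7
  m5 = c.(a.0 + (0 + 0)) has moves ··c··> m8
  m6 = 0\{b} has moves deadlocked
  m7 = 0 | 0 has moves deadlocked
  m8 = a.0 + (0 + 0) has moves ··a··> m9
  m9 = 0 has moves deadlocked
Q's transition system — 10 states:
  n0 = b.c.(a.0 + (0 + 0)) + (a.(c.0)\{b} + (a.(0 + 0) + b.0 | b.0)) has moves ··a··> n1, ··a··> n2, ··b··> n3, ··b··> n4, ··b··> n5
  n1 = (c.0)\{b} has moves ··c··> n6
  n2 = 0 + 0 has moves deadlocked
  n3 = 0 | b.0 has moves ··b··> n7
  n4 = b.0 | 0 has moves ··b··> n7
  n5 = c.(a.0 + (0 + 0)) has moves ··c··> n8
  n6 = 0\{b} has moves deadlocked
  n7 = 0 | 0 has moves deadlocked
  n8 = a.0 + (0 + 0) has moves ··a··> n9
  n9 = 0 has moves deadlocked
Trace ⟨aa⟩ through P, begin at {m0}:
  after a @ step 1: {m1, m2}
  after a @ step 2: {m6}
  ✓ P
Trace ⟨aa⟩ through Q, begin at {n0}:
  after a @ step 1: {n1, n2}
  after a @ step 2: ∅ (Q stuck)

aa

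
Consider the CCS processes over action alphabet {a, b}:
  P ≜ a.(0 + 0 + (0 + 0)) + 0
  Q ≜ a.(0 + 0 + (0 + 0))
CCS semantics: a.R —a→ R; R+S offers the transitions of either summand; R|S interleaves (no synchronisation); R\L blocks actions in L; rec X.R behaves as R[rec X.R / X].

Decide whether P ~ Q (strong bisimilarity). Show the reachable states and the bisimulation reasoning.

P's transition system — 2 states:
  s0 = a.(0 + 0 + (0 + 0)) + 0 has moves =a=> s1
  s1 = 0 + 0 + (0 + 0) has moves ·
Q's transition system — 2 states:
  t0 = a.(0 + 0 + (0 + 0)) has moves =a=> t1
  t1 = 0 + 0 + (0 + 0) has moves ·
Bisimilarity quotient blocks:
  B0 = {s0, t0}
  B1 = {s1, t1}
s0 ∈ B0, t0 ∈ B0 → same block

bisimilar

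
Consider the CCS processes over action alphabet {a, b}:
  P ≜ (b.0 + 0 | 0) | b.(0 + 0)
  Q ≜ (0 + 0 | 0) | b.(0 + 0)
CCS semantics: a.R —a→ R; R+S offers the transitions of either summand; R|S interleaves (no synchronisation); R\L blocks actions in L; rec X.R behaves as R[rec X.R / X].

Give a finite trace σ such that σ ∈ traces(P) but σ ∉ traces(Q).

bb

Reachable graph of P (4 states):
  m0 = (b.0 + 0 | 0) | b.(0 + 0) → =b=> m1, =b=> m2
  m1 = (b.0 + 0 | 0) | (0 + 0) → =b=> m3
  m2 = 0 | b.(0 + 0) → =b=> m3
  m3 = 0 | (0 + 0) → ·
Reachable graph of Q (2 states):
  n0 = (0 + 0 | 0) | b.(0 + 0) → =b=> n1
  n1 = (0 + 0 | 0) | (0 + 0) → ·
Run σ = ⟨bb⟩ on P: start {m0}
  step 1 (b): {m1, m2}
  step 2 (b): {m3}
  P completes σ.
Run σ = ⟨bb⟩ on Q: start {n0}
  step 1 (b): {n1}
  step 2 (b): no successor for Q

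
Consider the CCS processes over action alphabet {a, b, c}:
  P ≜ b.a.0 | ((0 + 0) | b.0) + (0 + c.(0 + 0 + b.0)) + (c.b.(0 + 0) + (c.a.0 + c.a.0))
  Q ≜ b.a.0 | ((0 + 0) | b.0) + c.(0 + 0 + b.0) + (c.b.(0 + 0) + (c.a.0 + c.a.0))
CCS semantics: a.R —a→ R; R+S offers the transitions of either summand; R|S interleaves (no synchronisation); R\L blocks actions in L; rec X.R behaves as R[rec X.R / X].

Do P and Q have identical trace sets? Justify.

LTS(P): 11 reachable states
  s0 = b.a.0 | ((0 + 0) | b.0) + (0 + c.(0 + 0 + b.0)) + (c.b.(0 + 0) + (c.a.0 + c.a.0)) | --b--▸ s1, --b--▸ s2, --c--▸ s3, --c--▸ s4, --c--▸ s5
  s1 = a.0 | ((0 + 0) | b.0) | --a--▸ s6, --b--▸ s7
  s2 = b.a.0 | ((0 + 0) | 0) | --b--▸ s7
  s3 = 0 + 0 + b.0 | --b--▸ s8
  s4 = a.0 | --a--▸ s8
  s5 = b.(0 + 0) | --b--▸ s9
  s6 = 0 | ((0 + 0) | b.0) | --b--▸ s10
  s7 = a.0 | ((0 + 0) | 0) | --a--▸ s10
  s8 = 0 | (no moves)
  s9 = 0 + 0 | (no moves)
  s10 = 0 | ((0 + 0) | 0) | (no moves)
LTS(Q): 11 reachable states
  t0 = b.a.0 | ((0 + 0) | b.0) + c.(0 + 0 + b.0) + (c.b.(0 + 0) + (c.a.0 + c.a.0)) | --b--▸ t1, --b--▸ t2, --c--▸ t3, --c--▸ t4, --c--▸ t5
  t1 = a.0 | ((0 + 0) | b.0) | --a--▸ t6, --b--▸ t7
  t2 = b.a.0 | ((0 + 0) | 0) | --b--▸ t7
  t3 = 0 + 0 + b.0 | --b--▸ t8
  t4 = a.0 | --a--▸ t8
  t5 = b.(0 + 0) | --b--▸ t9
  t6 = 0 | ((0 + 0) | b.0) | --b--▸ t10
  t7 = a.0 | ((0 + 0) | 0) | --a--▸ t10
  t8 = 0 | (no moves)
  t9 = 0 + 0 | (no moves)
  t10 = 0 | ((0 + 0) | 0) | (no moves)
Coarsest stable partition (strong bisimilarity classes):
  B0 = {s0, t0}
  B1 = {s3, s5, s6, t3, t5, t6}
  B2 = {s10, s8, s9, t10, t8, t9}
  B3 = {s1, t1}
  B4 = {s4, s7, t4, t7}
  B5 = {s2, t2}
s0 ∈ B0, t0 ∈ B0 → same block
Bisimilar ⇒ trace-equivalent.

trace-equivalent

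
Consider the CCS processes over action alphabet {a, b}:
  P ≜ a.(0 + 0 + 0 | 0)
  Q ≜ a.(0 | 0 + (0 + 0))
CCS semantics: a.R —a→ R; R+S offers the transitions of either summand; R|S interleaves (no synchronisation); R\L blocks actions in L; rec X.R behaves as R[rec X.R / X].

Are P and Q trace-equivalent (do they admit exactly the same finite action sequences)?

traces(P) = traces(Q)

Reachable graph of P (2 states):
  s0 = a.(0 + 0 + 0 | 0) | --a--▸ s1
  s1 = 0 + 0 + 0 | 0 | stopped
Reachable graph of Q (2 states):
  t0 = a.(0 | 0 + (0 + 0)) | --a--▸ t1
  t1 = 0 | 0 + (0 + 0) | stopped
Bisimilarity quotient blocks:
  B0 = {s0, t0}
  B1 = {s1, t1}
s0 ∈ B0, t0 ∈ B0 → same block
Bisimilar ⇒ trace-equivalent.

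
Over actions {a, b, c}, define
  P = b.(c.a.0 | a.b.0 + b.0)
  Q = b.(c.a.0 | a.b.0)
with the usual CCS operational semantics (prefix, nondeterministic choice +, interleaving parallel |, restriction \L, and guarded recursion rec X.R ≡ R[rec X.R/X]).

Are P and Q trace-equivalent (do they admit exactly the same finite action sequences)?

NO — witness ⟨bb⟩

P's transition system — 11 states:
  m0 = b.(c.a.0 | a.b.0 + b.0) ⊢ =b=> m1
  m1 = c.a.0 | a.b.0 + b.0 ⊢ =a=> m2, =b=> m3, =c=> m4
  m2 = c.a.0 | b.0 ⊢ =b=> m5, =c=> m6
  m3 = 0 ⊢ stopped
  m4 = a.0 | a.b.0 ⊢ =a=> m6, =a=> m7
  m5 = c.a.0 | 0 ⊢ =c=> m8
  m6 = a.0 | b.0 ⊢ =a=> m9, =b=> m8
  m7 = 0 | a.b.0 ⊢ =a=> m9
  m8 = a.0 | 0 ⊢ =a=> m10
  m9 = 0 | b.0 ⊢ =b=> m10
  m10 = 0 | 0 ⊢ stopped
Q's transition system — 10 states:
  n0 = b.(c.a.0 | a.b.0) ⊢ =b=> n1
  n1 = c.a.0 | a.b.0 ⊢ =a=> n2, =c=> n3
  n2 = c.a.0 | b.0 ⊢ =b=> n4, =c=> n5
  n3 = a.0 | a.b.0 ⊢ =a=> n5, =a=> n6
  n4 = c.a.0 | 0 ⊢ =c=> n7
  n5 = a.0 | b.0 ⊢ =a=> n8, =b=> n7
  n6 = 0 | a.b.0 ⊢ =a=> n8
  n7 = a.0 | 0 ⊢ =a=> n9
  n8 = 0 | b.0 ⊢ =b=> n9
  n9 = 0 | 0 ⊢ stopped
Run σ = ⟨bb⟩ on P: start {m0}
  after b @ step 1: {m1}
  after b @ step 2: {m3}
  ✓ P
Run σ = ⟨bb⟩ on Q: start {n0}
  after b @ step 1: {n1}
  after b @ step 2: ∅  — Q cannot continue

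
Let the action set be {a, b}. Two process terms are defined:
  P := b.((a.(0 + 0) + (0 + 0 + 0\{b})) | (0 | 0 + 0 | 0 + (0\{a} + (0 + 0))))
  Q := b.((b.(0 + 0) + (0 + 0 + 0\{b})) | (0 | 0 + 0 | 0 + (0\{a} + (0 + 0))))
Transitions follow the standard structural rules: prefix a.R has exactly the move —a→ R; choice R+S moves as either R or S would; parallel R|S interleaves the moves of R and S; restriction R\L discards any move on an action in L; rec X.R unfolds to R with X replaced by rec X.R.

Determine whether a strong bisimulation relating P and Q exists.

P ≁ Q

LTS(P): 3 reachable states
  m0 = b.((a.(0 + 0) + (0 + 0 + 0\{b})) | (0 | 0 + 0 | 0 + (0\{a} + (0 + 0)))) ⊢ —b→ m1
  m1 = (a.(0 + 0) + (0 + 0 + 0\{b})) | (0 | 0 + 0 | 0 + (0\{a} + (0 + 0))) ⊢ —a→ m2
  m2 = (0 + 0) | (0 | 0 + 0 | 0 + (0\{a} + (0 + 0))) ⊢ stopped
LTS(Q): 3 reachable states
  n0 = b.((b.(0 + 0) + (0 + 0 + 0\{b})) | (0 | 0 + 0 | 0 + (0\{a} + (0 + 0)))) ⊢ —b→ n1
  n1 = (b.(0 + 0) + (0 + 0 + 0\{b})) | (0 | 0 + 0 | 0 + (0\{a} + (0 + 0))) ⊢ —b→ n2
  n2 = (0 + 0) | (0 | 0 + 0 | 0 + (0\{a} + (0 + 0))) ⊢ stopped
Partition-refinement fixed point:
  B0 = {m0}
  B1 = {m1}
  B2 = {m2, n2}
  B3 = {n0}
  B4 = {n1}
m0 ∈ B0, n0 ∈ B3 → different blocks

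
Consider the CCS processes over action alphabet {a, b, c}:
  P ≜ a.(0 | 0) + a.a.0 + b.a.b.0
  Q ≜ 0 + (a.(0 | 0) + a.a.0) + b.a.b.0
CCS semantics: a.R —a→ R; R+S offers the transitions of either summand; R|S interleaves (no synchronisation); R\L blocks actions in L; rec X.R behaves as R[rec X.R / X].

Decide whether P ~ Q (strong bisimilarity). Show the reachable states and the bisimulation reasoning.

Reachable graph of P (6 states):
  s0 = a.(0 | 0) + a.a.0 + b.a.b.0 has moves =a=> s1, =a=> s2, =b=> s3
  s1 = 0 | 0 has moves (no moves)
  s2 = a.0 has moves =a=> s4
  s3 = a.b.0 has moves =a=> s5
  s4 = 0 has moves (no moves)
  s5 = b.0 has moves =b=> s4
Reachable graph of Q (6 states):
  t0 = 0 + (a.(0 | 0) + a.a.0) + b.a.b.0 has moves =a=> t1, =a=> t2, =b=> t3
  t1 = 0 | 0 has moves (no moves)
  t2 = a.0 has moves =a=> t4
  t3 = a.b.0 has moves =a=> t5
  t4 = 0 has moves (no moves)
  t5 = b.0 has moves =b=> t4
Bisimilarity quotient blocks:
  B0 = {s0, t0}
  B1 = {s1, s4, t1, t4}
  B2 = {s3, t3}
  B3 = {s5, t5}
  B4 = {s2, t2}
s0 ∈ B0, t0 ∈ B0 → same block

bisimilar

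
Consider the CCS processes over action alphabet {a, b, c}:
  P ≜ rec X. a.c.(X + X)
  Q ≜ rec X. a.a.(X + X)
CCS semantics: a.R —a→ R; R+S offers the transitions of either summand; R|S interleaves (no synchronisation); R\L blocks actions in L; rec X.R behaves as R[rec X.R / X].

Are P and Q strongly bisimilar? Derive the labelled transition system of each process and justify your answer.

LTS(P): 3 reachable states
  s0 = rec X. a.c.(X + X) has moves -a-> s1
  s1 = c.((rec X. a.c.(X + X)) + (rec X. a.c.(X + X))) has moves -c-> s2
  s2 = (rec X. a.c.(X + X)) + (rec X. a.c.(X + X)) has moves -a-> s1
LTS(Q): 3 reachable states
  t0 = rec X. a.a.(X + X) has moves -a-> t1
  t1 = a.((rec X. a.a.(X + X)) + (rec X. a.a.(X + X))) has moves -a-> t2
  t2 = (rec X. a.a.(X + X)) + (rec X. a.a.(X + X)) has moves -a-> t1
Coarsest stable partition (strong bisimilarity classes):
  B0 = {s0, s2}
  B1 = {s1}
  B2 = {t0, t1, t2}
s0 ∈ B0, t0 ∈ B2 → different blocks

P ≁ Q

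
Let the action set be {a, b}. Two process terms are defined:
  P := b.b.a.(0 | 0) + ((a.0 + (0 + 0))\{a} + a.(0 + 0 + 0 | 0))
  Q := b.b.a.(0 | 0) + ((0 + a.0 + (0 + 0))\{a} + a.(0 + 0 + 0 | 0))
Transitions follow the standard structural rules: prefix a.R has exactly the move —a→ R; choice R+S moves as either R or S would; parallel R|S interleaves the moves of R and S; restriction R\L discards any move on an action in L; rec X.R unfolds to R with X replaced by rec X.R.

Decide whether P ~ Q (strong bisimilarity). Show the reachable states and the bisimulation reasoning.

LTS(P): 5 reachable states
  u0 = b.b.a.(0 | 0) + ((a.0 + (0 + 0))\{a} + a.(0 + 0 + 0 | 0)) | ··a··> u1, ··b··> u2
  u1 = 0 + 0 + 0 | 0 | ∅
  u2 = b.a.(0 | 0) | ··b··> u3
  u3 = a.(0 | 0) | ··a··> u4
  u4 = 0 | 0 | ∅
LTS(Q): 5 reachable states
  v0 = b.b.a.(0 | 0) + ((0 + a.0 + (0 + 0))\{a} + a.(0 + 0 + 0 | 0)) | ··a··> v1, ··b··> v2
  v1 = 0 + 0 + 0 | 0 | ∅
  v2 = b.a.(0 | 0) | ··b··> v3
  v3 = a.(0 | 0) | ··a··> v4
  v4 = 0 | 0 | ∅
Bisimilarity quotient blocks:
  B0 = {u0, v0}
  B1 = {u1, u4, v1, v4}
  B2 = {u2, v2}
  B3 = {u3, v3}
u0 ∈ B0, v0 ∈ B0 → same block

bisimilar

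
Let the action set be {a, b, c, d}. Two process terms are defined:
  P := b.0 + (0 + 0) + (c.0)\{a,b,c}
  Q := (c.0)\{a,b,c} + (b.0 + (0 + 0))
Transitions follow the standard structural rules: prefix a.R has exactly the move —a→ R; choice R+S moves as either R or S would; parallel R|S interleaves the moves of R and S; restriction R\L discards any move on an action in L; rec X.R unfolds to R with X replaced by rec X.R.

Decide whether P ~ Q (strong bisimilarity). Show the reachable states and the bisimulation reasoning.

Reachable graph of P (2 states):
  p0 = b.0 + (0 + 0) + (c.0)\{a,b,c} :: =b=> p1
  p1 = 0 :: deadlocked
Reachable graph of Q (2 states):
  q0 = (c.0)\{a,b,c} + (b.0 + (0 + 0)) :: =b=> q1
  q1 = 0 :: deadlocked
Coarsest stable partition (strong bisimilarity classes):
  B0 = {p0, q0}
  B1 = {p1, q1}
p0 ∈ B0, q0 ∈ B0 → same block

bisimilar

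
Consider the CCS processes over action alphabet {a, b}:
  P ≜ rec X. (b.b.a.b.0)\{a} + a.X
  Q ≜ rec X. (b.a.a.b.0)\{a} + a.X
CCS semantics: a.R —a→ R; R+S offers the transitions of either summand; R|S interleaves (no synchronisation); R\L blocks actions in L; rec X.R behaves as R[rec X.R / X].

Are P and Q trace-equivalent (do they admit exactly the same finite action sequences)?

trace-distinct — witness ⟨bb⟩

P's transition system — 3 states:
  m0 = rec X. (b.b.a.b.0)\{a} + a.X → ··a··> m0, ··b··> m1
  m1 = (b.a.b.0)\{a} → ··b··> m2
  m2 = (a.b.0)\{a} → ·
Q's transition system — 2 states:
  n0 = rec X. (b.a.a.b.0)\{a} + a.X → ··a··> n0, ··b··> n1
  n1 = (a.a.b.0)\{a} → ·
Trace ⟨bb⟩ through P, begin at {m0}:
  [1] b ⇒ {m1}
  [2] b ⇒ {m2}
  ✓ P
Trace ⟨bb⟩ through Q, begin at {n0}:
  [1] b ⇒ {n1}
  [2] b ⇒ no successor for Q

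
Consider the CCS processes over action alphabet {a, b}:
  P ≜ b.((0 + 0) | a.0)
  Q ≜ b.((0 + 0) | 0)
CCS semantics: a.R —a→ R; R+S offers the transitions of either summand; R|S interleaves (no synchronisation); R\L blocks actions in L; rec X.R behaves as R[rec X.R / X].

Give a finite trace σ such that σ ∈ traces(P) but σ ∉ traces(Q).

P's transition system — 3 states:
  p0 = b.((0 + 0) | a.0) has moves =b=> p1
  p1 = (0 + 0) | a.0 has moves =a=> p2
  p2 = (0 + 0) | 0 has moves deadlocked
Q's transition system — 2 states:
  q0 = b.((0 + 0) | 0) has moves =b=> q1
  q1 = (0 + 0) | 0 has moves deadlocked
Executing ba from P (initial set {p0}):
  step 1 (b): {p1}
  step 2 (a): {p2}
  — P admits the full trace.
Executing ba from Q (initial set {q0}):
  step 1 (b): {q1}
  step 2 (a): ∅ (Q stuck)

ba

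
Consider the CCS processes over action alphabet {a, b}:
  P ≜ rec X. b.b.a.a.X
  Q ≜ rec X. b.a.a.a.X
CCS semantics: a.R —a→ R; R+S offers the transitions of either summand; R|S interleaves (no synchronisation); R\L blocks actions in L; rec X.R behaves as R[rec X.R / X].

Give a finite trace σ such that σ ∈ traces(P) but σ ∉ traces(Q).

bb

LTS(P): 4 reachable states
  p0 = rec X. b.b.a.a.X | -b-> p1
  p1 = b.a.a.(rec X. b.b.a.a.X) | -b-> p2
  p2 = a.a.(rec X. b.b.a.a.X) | -a-> p3
  p3 = a.(rec X. b.b.a.a.X) | -a-> p0
LTS(Q): 4 reachable states
  q0 = rec X. b.a.a.a.X | -b-> q1
  q1 = a.a.a.(rec X. b.a.a.a.X) | -a-> q2
  q2 = a.a.(rec X. b.a.a.a.X) | -a-> q3
  q3 = a.(rec X. b.a.a.a.X) | -a-> q0
Executing bb from P (initial set {p0}):
  [1] b ⇒ {p1}
  [2] b ⇒ {p2}
  — P admits the full trace.
Executing bb from Q (initial set {q0}):
  [1] b ⇒ {q1}
  [2] b ⇒ ∅ (Q stuck)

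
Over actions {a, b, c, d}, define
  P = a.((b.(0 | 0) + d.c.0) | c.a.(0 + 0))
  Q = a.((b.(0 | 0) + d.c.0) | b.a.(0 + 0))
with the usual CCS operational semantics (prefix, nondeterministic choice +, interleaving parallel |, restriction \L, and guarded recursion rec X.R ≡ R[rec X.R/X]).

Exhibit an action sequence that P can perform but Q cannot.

Reachable graph of P (13 states):
  p0 = a.((b.(0 | 0) + d.c.0) | c.a.(0 + 0)) :: -a-> p1
  p1 = (b.(0 | 0) + d.c.0) | c.a.(0 + 0) :: -b-> p2, -c-> p3, -d-> p4
  p2 = 0 | 0 | c.a.(0 + 0) :: -c-> p5
  p3 = (b.(0 | 0) + d.c.0) | a.(0 + 0) :: -a-> p6, -b-> p5, -d-> p7
  p4 = c.0 | c.a.(0 + 0) :: -c-> p7, -c-> p8
  p5 = 0 | 0 | a.(0 + 0) :: -a-> p9
  p6 = (b.(0 | 0) + d.c.0) | (0 + 0) :: -b-> p9, -d-> p10
  p7 = c.0 | a.(0 + 0) :: -a-> p10, -c-> p11
  p8 = 0 | c.a.(0 + 0) :: -c-> p11
  p9 = 0 | 0 | (0 + 0) :: deadlocked
  p10 = c.0 | (0 + 0) :: -c-> p12
  p11 = 0 | a.(0 + 0) :: -a-> p12
  p12 = 0 | (0 + 0) :: deadlocked
Reachable graph of Q (13 states):
  q0 = a.((b.(0 | 0) + d.c.0) | b.a.(0 + 0)) :: -a-> q1
  q1 = (b.(0 | 0) + d.c.0) | b.a.(0 + 0) :: -b-> q2, -b-> q3, -d-> q4
  q2 = (b.(0 | 0) + d.c.0) | a.(0 + 0) :: -a-> q5, -b-> q6, -d-> q7
  q3 = 0 | 0 | b.a.(0 + 0) :: -b-> q6
  q4 = c.0 | b.a.(0 + 0) :: -b-> q7, -c-> q8
  q5 = (b.(0 | 0) + d.c.0) | (0 + 0) :: -b-> q9, -d-> q10
  q6 = 0 | 0 | a.(0 + 0) :: -a-> q9
  q7 = c.0 | a.(0 + 0) :: -a-> q10, -c-> q11
  q8 = 0 | b.a.(0 + 0) :: -b-> q11
  q9 = 0 | 0 | (0 + 0) :: deadlocked
  q10 = c.0 | (0 + 0) :: -c-> q12
  q11 = 0 | a.(0 + 0) :: -a-> q12
  q12 = 0 | (0 + 0) :: deadlocked
Executing ac from P (initial set {p0}):
  after a @ step 1: {p1}
  after c @ step 2: {p3}
  P completes σ.
Executing ac from Q (initial set {q0}):
  after a @ step 1: {q1}
  after c @ step 2: ∅ (Q stuck)

ac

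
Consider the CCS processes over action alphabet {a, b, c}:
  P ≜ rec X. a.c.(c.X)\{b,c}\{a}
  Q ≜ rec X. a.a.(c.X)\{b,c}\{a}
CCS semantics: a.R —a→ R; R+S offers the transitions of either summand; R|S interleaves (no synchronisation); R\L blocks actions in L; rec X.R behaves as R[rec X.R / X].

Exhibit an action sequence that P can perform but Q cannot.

ac

LTS(P): 3 reachable states
  s0 = rec X. a.c.(c.X)\{b,c}\{a} :: -a-> s1
  s1 = c.(c.(rec X. a.c.(c.X)\{b,c}\{a}))\{b,c}\{a} :: -c-> s2
  s2 = (c.(rec X. a.c.(c.X)\{b,c}\{a}))\{b,c}\{a} :: (no moves)
LTS(Q): 3 reachable states
  t0 = rec X. a.a.(c.X)\{b,c}\{a} :: -a-> t1
  t1 = a.(c.(rec X. a.a.(c.X)\{b,c}\{a}))\{b,c}\{a} :: -a-> t2
  t2 = (c.(rec X. a.a.(c.X)\{b,c}\{a}))\{b,c}\{a} :: (no moves)
Run σ = ⟨ac⟩ on P: start {s0}
  step 1 (a): {s1}
  step 2 (c): {s2}
  — P admits the full trace.
Run σ = ⟨ac⟩ on Q: start {t0}
  step 1 (a): {t1}
  step 2 (c): ∅  — Q cannot continue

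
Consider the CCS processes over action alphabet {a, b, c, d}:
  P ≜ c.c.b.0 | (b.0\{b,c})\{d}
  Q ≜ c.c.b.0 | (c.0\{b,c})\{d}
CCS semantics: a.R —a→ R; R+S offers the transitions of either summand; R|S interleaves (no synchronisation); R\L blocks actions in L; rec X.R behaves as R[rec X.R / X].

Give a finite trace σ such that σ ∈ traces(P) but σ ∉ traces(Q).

b

P's transition system — 8 states:
  s0 = c.c.b.0 | (b.0\{b,c})\{d} :: --b--▸ s1, --c--▸ s2
  s1 = c.c.b.0 | 0\{b,c}\{d} :: --c--▸ s3
  s2 = c.b.0 | (b.0\{b,c})\{d} :: --b--▸ s3, --c--▸ s4
  s3 = c.b.0 | 0\{b,c}\{d} :: --c--▸ s5
  s4 = b.0 | (b.0\{b,c})\{d} :: --b--▸ s5, --b--▸ s6
  s5 = b.0 | 0\{b,c}\{d} :: --b--▸ s7
  s6 = 0 | (b.0\{b,c})\{d} :: --b--▸ s7
  s7 = 0 | 0\{b,c}\{d} :: deadlocked
Q's transition system — 8 states:
  t0 = c.c.b.0 | (c.0\{b,c})\{d} :: --c--▸ t1, --c--▸ t2
  t1 = c.b.0 | (c.0\{b,c})\{d} :: --c--▸ t3, --c--▸ t4
  t2 = c.c.b.0 | 0\{b,c}\{d} :: --c--▸ t4
  t3 = b.0 | (c.0\{b,c})\{d} :: --b--▸ t5, --c--▸ t6
  t4 = c.b.0 | 0\{b,c}\{d} :: --c--▸ t6
  t5 = 0 | (c.0\{b,c})\{d} :: --c--▸ t7
  t6 = b.0 | 0\{b,c}\{d} :: --b--▸ t7
  t7 = 0 | 0\{b,c}\{d} :: deadlocked
Trace ⟨b⟩ through P, begin at {s0}:
  step 1 (b): {s1}
  P completes σ.
Trace ⟨b⟩ through Q, begin at {t0}:
  step 1 (b): no successor for Q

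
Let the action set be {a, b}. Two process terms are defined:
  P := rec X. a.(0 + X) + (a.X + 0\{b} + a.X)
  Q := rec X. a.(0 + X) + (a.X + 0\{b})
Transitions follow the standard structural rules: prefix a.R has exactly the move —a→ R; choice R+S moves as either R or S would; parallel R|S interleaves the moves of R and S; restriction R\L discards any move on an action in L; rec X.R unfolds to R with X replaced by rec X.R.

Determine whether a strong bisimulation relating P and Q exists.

bisimilar

P's transition system — 2 states:
  u0 = rec X. a.(0 + X) + (a.X + 0\{b} + a.X) ⊢ —a→ u0, —a→ u1
  u1 = 0 + (rec X. a.(0 + X) + (a.X + 0\{b} + a.X)) ⊢ —a→ u0, —a→ u1
Q's transition system — 2 states:
  v0 = rec X. a.(0 + X) + (a.X + 0\{b}) ⊢ —a→ v0, —a→ v1
  v1 = 0 + (rec X. a.(0 + X) + (a.X + 0\{b})) ⊢ —a→ v0, —a→ v1
Partition-refinement fixed point:
  B0 = {u0, u1, v0, v1}
u0 ∈ B0, v0 ∈ B0 → same block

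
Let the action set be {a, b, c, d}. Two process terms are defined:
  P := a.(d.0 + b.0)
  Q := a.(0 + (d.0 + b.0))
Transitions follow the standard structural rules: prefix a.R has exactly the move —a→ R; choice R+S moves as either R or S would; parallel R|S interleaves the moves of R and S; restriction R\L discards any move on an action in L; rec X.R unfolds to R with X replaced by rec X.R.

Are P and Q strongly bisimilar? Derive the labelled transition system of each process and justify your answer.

YES

Reachable graph of P (3 states):
  p0 = a.(d.0 + b.0) → =a=> p1
  p1 = d.0 + b.0 → =b=> p2, =d=> p2
  p2 = 0 → ·
Reachable graph of Q (3 states):
  q0 = a.(0 + (d.0 + b.0)) → =a=> q1
  q1 = 0 + (d.0 + b.0) → =b=> q2, =d=> q2
  q2 = 0 → ·
Coarsest stable partition (strong bisimilarity classes):
  B0 = {p0, q0}
  B1 = {p1, q1}
  B2 = {p2, q2}
p0 ∈ B0, q0 ∈ B0 → same block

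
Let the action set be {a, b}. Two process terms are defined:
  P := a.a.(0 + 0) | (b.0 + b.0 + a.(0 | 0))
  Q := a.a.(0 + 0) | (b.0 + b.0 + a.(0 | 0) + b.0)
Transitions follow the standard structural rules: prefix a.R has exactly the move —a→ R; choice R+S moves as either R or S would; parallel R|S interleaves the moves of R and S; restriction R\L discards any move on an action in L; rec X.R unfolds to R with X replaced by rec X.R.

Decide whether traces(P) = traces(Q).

trace-equivalent

P's transition system — 9 states:
  m0 = a.a.(0 + 0) | (b.0 + b.0 + a.(0 | 0)) has moves ··a··> m1, ··a··> m2, ··b··> m3
  m1 = a.(0 + 0) | (b.0 + b.0 + a.(0 | 0)) has moves ··a··> m4, ··a··> m5, ··b··> m6
  m2 = a.a.(0 + 0) | (0 | 0) has moves ··a··> m5
  m3 = a.a.(0 + 0) | 0 has moves ··a··> m6
  m4 = (0 + 0) | (b.0 + b.0 + a.(0 | 0)) has moves ··a··> m7, ··b··> m8
  m5 = a.(0 + 0) | (0 | 0) has moves ··a··> m7
  m6 = a.(0 + 0) | 0 has moves ··a··> m8
  m7 = (0 + 0) | (0 | 0) has moves ∅
  m8 = (0 + 0) | 0 has moves ∅
Q's transition system — 9 states:
  n0 = a.a.(0 + 0) | (b.0 + b.0 + a.(0 | 0) + b.0) has moves ··a··> n1, ··a··> n2, ··b··> n3
  n1 = a.(0 + 0) | (b.0 + b.0 + a.(0 | 0) + b.0) has moves ··a··> n4, ··a··> n5, ··b··> n6
  n2 = a.a.(0 + 0) | (0 | 0) has moves ··a··> n5
  n3 = a.a.(0 + 0) | 0 has moves ··a··> n6
  n4 = (0 + 0) | (b.0 + b.0 + a.(0 | 0) + b.0) has moves ··a··> n7, ··b··> n8
  n5 = a.(0 + 0) | (0 | 0) has moves ··a··> n7
  n6 = a.(0 + 0) | 0 has moves ··a··> n8
  n7 = (0 + 0) | (0 | 0) has moves ∅
  n8 = (0 + 0) | 0 has moves ∅
Bisimilarity quotient blocks:
  B0 = {m0, n0}
  B1 = {m1, n1}
  B2 = {m4, n4}
  B3 = {m7, m8, n7, n8}
  B4 = {m5, m6, n5, n6}
  B5 = {m2, m3, n2, n3}
m0 ∈ B0, n0 ∈ B0 → same block
Bisimilar ⇒ trace-equivalent.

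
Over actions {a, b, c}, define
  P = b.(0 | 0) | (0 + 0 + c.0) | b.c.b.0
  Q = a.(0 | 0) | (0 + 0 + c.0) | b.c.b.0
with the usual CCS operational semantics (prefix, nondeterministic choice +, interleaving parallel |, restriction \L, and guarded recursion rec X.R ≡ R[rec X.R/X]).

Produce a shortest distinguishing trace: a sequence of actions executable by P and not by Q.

Reachable graph of P (16 states):
  m0 = b.(0 | 0) | (0 + 0 + c.0) | b.c.b.0 → ··b··> m1, ··b··> m2, ··c··> m3
  m1 = 0 | 0 | (0 + 0 + c.0) | b.c.b.0 → ··b··> m4, ··c··> m5
  m2 = b.(0 | 0) | (0 + 0 + c.0) | c.b.0 → ··b··> m4, ··c··> m6, ··c··> m7
  m3 = b.(0 | 0) | 0 | b.c.b.0 → ··b··> m5, ··b··> m7
  m4 = 0 | 0 | (0 + 0 + c.0) | c.b.0 → ··c··> m8, ··c··> m9
  m5 = 0 | 0 | 0 | b.c.b.0 → ··b··> m9
  m6 = b.(0 | 0) | (0 + 0 + c.0) | b.0 → ··b··> m10, ··b··> m8, ··c··> m11
  m7 = b.(0 | 0) | 0 | c.b.0 → ··b··> m9, ··c··> m11
  m8 = 0 | 0 | (0 + 0 + c.0) | b.0 → ··b··> m12, ··c··> m13
  m9 = 0 | 0 | 0 | c.b.0 → ··c··> m13
  m10 = b.(0 | 0) | (0 + 0 + c.0) | 0 → ··b··> m12, ··c··> m14
  m11 = b.(0 | 0) | 0 | b.0 → ··b··> m13, ··b··> m14
  m12 = 0 | 0 | (0 + 0 + c.0) | 0 → ··c··> m15
  m13 = 0 | 0 | 0 | b.0 → ··b··> m15
  m14 = b.(0 | 0) | 0 | 0 → ··b··> m15
  m15 = 0 | 0 | 0 | 0 → deadlocked
Reachable graph of Q (16 states):
  n0 = a.(0 | 0) | (0 + 0 + c.0) | b.c.b.0 → ··a··> n1, ··b··> n2, ··c··> n3
  n1 = 0 | 0 | (0 + 0 + c.0) | b.c.b.0 → ··b··> n4, ··c··> n5
  n2 = a.(0 | 0) | (0 + 0 + c.0) | c.b.0 → ··a··> n4, ··c··> n6, ··c··> n7
  n3 = a.(0 | 0) | 0 | b.c.b.0 → ··a··> n5, ··b··> n7
  n4 = 0 | 0 | (0 + 0 + c.0) | c.b.0 → ··c··> n8, ··c··> n9
  n5 = 0 | 0 | 0 | b.c.b.0 → ··b··> n9
  n6 = a.(0 | 0) | (0 + 0 + c.0) | b.0 → ··a··> n8, ··b··> n10, ··c··> n11
  n7 = a.(0 | 0) | 0 | c.b.0 → ··a··> n9, ··c··> n11
  n8 = 0 | 0 | (0 + 0 + c.0) | b.0 → ··b··> n12, ··c··> n13
  n9 = 0 | 0 | 0 | c.b.0 → ··c··> n13
  n10 = a.(0 | 0) | (0 + 0 + c.0) | 0 → ··a··> n12, ··c··> n14
  n11 = a.(0 | 0) | 0 | b.0 → ··a··> n13, ··b··> n14
  n12 = 0 | 0 | (0 + 0 + c.0) | 0 → ··c··> n15
  n13 = 0 | 0 | 0 | b.0 → ··b··> n15
  n14 = a.(0 | 0) | 0 | 0 → ··a··> n15
  n15 = 0 | 0 | 0 | 0 → deadlocked
Run σ = ⟨bb⟩ on P: start {m0}
  after b @ step 1: {m1, m2}
  after b @ step 2: {m4}
  — P admits the full trace.
Run σ = ⟨bb⟩ on Q: start {n0}
  after b @ step 1: {n2}
  after b @ step 2: no successor for Q

bb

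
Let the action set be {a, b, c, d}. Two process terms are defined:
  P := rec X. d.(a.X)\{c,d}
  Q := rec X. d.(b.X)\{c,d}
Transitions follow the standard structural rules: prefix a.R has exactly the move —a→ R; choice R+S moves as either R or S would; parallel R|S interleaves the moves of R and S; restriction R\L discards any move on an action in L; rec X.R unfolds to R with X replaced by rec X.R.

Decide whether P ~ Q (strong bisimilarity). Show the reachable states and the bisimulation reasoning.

P's transition system — 3 states:
  s0 = rec X. d.(a.X)\{c,d} → =d=> s1
  s1 = (a.(rec X. d.(a.X)\{c,d}))\{c,d} → =a=> s2
  s2 = (rec X. d.(a.X)\{c,d})\{c,d} → ∅
Q's transition system — 3 states:
  t0 = rec X. d.(b.X)\{c,d} → =d=> t1
  t1 = (b.(rec X. d.(b.X)\{c,d}))\{c,d} → =b=> t2
  t2 = (rec X. d.(b.X)\{c,d})\{c,d} → ∅
Bisimilarity quotient blocks:
  B0 = {s0}
  B1 = {s1}
  B2 = {s2, t2}
  B3 = {t0}
  B4 = {t1}
s0 ∈ B0, t0 ∈ B3 → different blocks

not bisimilar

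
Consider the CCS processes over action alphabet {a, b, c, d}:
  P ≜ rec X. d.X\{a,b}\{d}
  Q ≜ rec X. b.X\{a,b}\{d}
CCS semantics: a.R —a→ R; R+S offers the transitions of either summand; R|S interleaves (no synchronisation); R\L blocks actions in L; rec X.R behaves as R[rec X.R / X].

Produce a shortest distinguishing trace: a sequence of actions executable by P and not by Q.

d

Reachable graph of P (2 states):
  u0 = rec X. d.X\{a,b}\{d} has moves --d--▸ u1
  u1 = (rec X. d.X\{a,b}\{d})\{a,b}\{d} has moves stopped
Reachable graph of Q (2 states):
  v0 = rec X. b.X\{a,b}\{d} has moves --b--▸ v1
  v1 = (rec X. b.X\{a,b}\{d})\{a,b}\{d} has moves stopped
Executing d from P (initial set {u0}):
  step 1 (d): {u1}
  P completes σ.
Executing d from Q (initial set {v0}):
  step 1 (d): ∅  — Q cannot continue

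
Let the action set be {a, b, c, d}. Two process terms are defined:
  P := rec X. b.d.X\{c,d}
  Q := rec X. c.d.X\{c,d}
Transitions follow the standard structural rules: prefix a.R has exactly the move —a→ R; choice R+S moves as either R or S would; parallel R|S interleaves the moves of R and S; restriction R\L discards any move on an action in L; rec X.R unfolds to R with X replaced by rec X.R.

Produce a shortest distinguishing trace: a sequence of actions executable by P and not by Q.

P's transition system — 4 states:
  u0 = rec X. b.d.X\{c,d} :: ··b··> u1
  u1 = d.(rec X. b.d.X\{c,d})\{c,d} :: ··d··> u2
  u2 = (rec X. b.d.X\{c,d})\{c,d} :: ··b··> u3
  u3 = (d.(rec X. b.d.X\{c,d})\{c,d})\{c,d} :: stopped
Q's transition system — 3 states:
  v0 = rec X. c.d.X\{c,d} :: ··c··> v1
  v1 = d.(rec X. c.d.X\{c,d})\{c,d} :: ··d··> v2
  v2 = (rec X. c.d.X\{c,d})\{c,d} :: stopped
Trace ⟨b⟩ through P, begin at {u0}:
  after b @ step 1: {u1}
  — P admits the full trace.
Trace ⟨b⟩ through Q, begin at {v0}:
  after b @ step 1: ∅  — Q cannot continue

b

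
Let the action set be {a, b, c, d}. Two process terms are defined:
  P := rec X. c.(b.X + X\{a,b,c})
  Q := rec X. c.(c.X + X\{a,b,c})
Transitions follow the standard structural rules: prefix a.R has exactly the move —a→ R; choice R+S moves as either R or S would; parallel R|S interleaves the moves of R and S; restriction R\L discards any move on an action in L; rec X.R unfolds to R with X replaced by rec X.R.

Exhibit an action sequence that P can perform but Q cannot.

Reachable graph of P (2 states):
  p0 = rec X. c.(b.X + X\{a,b,c}) | -c-> p1
  p1 = b.(rec X. c.(b.X + X\{a,b,c})) + (rec X. c.(b.X + X\{a,b,c}))\{a,b,c} | -b-> p0
Reachable graph of Q (2 states):
  q0 = rec X. c.(c.X + X\{a,b,c}) | -c-> q1
  q1 = c.(rec X. c.(c.X + X\{a,b,c})) + (rec X. c.(c.X + X\{a,b,c}))\{a,b,c} | -c-> q0
Run σ = ⟨cb⟩ on P: start {p0}
  after c @ step 1: {p1}
  after b @ step 2: {p0}
  — P admits the full trace.
Run σ = ⟨cb⟩ on Q: start {q0}
  after c @ step 1: {q1}
  after b @ step 2: no successor for Q

cb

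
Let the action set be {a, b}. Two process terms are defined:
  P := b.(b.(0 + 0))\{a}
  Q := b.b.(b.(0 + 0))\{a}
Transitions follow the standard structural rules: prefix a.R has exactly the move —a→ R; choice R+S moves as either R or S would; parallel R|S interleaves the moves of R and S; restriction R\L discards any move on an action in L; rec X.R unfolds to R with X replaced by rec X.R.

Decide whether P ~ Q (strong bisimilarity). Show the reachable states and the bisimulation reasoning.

LTS(P): 3 reachable states
  s0 = b.(b.(0 + 0))\{a} ⊢ -b-> s1
  s1 = (b.(0 + 0))\{a} ⊢ -b-> s2
  s2 = (0 + 0)\{a} ⊢ stopped
LTS(Q): 4 reachable states
  t0 = b.b.(b.(0 + 0))\{a} ⊢ -b-> t1
  t1 = b.(b.(0 + 0))\{a} ⊢ -b-> t2
  t2 = (b.(0 + 0))\{a} ⊢ -b-> t3
  t3 = (0 + 0)\{a} ⊢ stopped
Bisimilarity quotient blocks:
  B0 = {s0, t1}
  B1 = {s1, t2}
  B2 = {s2, t3}
  B3 = {t0}
s0 ∈ B0, t0 ∈ B3 → different blocks

P ≁ Q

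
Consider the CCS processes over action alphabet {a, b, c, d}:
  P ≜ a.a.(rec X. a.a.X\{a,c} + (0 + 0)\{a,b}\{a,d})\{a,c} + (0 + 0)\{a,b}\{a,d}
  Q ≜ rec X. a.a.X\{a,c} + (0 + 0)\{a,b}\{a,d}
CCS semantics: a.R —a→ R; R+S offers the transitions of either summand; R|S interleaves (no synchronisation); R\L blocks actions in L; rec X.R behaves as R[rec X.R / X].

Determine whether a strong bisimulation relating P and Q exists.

P ~ Q

LTS(P): 3 reachable states
  u0 = a.a.(rec X. a.a.X\{a,c} + (0 + 0)\{a,b}\{a,d})\{a,c} + (0 + 0)\{a,b}\{a,d} ⊢ ··a··> u1
  u1 = a.(rec X. a.a.X\{a,c} + (0 + 0)\{a,b}\{a,d})\{a,c} ⊢ ··a··> u2
  u2 = (rec X. a.a.X\{a,c} + (0 + 0)\{a,b}\{a,d})\{a,c} ⊢ ∅
LTS(Q): 3 reachable states
  v0 = rec X. a.a.X\{a,c} + (0 + 0)\{a,b}\{a,d} ⊢ ··a··> v1
  v1 = a.(rec X. a.a.X\{a,c} + (0 + 0)\{a,b}\{a,d})\{a,c} ⊢ ··a··> v2
  v2 = (rec X. a.a.X\{a,c} + (0 + 0)\{a,b}\{a,d})\{a,c} ⊢ ∅
Partition-refinement fixed point:
  B0 = {u0, v0}
  B1 = {u1, v1}
  B2 = {u2, v2}
u0 ∈ B0, v0 ∈ B0 → same block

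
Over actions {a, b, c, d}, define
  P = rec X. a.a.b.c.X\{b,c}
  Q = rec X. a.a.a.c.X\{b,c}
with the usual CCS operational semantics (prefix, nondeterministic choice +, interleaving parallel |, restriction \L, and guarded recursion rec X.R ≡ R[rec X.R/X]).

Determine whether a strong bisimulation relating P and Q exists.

not bisimilar

LTS(P): 7 reachable states
  m0 = rec X. a.a.b.c.X\{b,c} :: -a-> m1
  m1 = a.b.c.(rec X. a.a.b.c.X\{b,c})\{b,c} :: -a-> m2
  m2 = b.c.(rec X. a.a.b.c.X\{b,c})\{b,c} :: -b-> m3
  m3 = c.(rec X. a.a.b.c.X\{b,c})\{b,c} :: -c-> m4
  m4 = (rec X. a.a.b.c.X\{b,c})\{b,c} :: -a-> m5
  m5 = (a.b.c.(rec X. a.a.b.c.X\{b,c})\{b,c})\{b,c} :: -a-> m6
  m6 = (b.c.(rec X. a.a.b.c.X\{b,c})\{b,c})\{b,c} :: ∅
LTS(Q): 8 reachable states
  n0 = rec X. a.a.a.c.X\{b,c} :: -a-> n1
  n1 = a.a.c.(rec X. a.a.a.c.X\{b,c})\{b,c} :: -a-> n2
  n2 = a.c.(rec X. a.a.a.c.X\{b,c})\{b,c} :: -a-> n3
  n3 = c.(rec X. a.a.a.c.X\{b,c})\{b,c} :: -c-> n4
  n4 = (rec X. a.a.a.c.X\{b,c})\{b,c} :: -a-> n5
  n5 = (a.a.c.(rec X. a.a.a.c.X\{b,c})\{b,c})\{b,c} :: -a-> n6
  n6 = (a.c.(rec X. a.a.a.c.X\{b,c})\{b,c})\{b,c} :: -a-> n7
  n7 = (c.(rec X. a.a.a.c.X\{b,c})\{b,c})\{b,c} :: ∅
Partition-refinement fixed point:
  B0 = {m0}
  B1 = {m1}
  B2 = {m2}
  B3 = {m3}
  B4 = {m4, n5}
  B5 = {m5, n6}
  B6 = {m6, n7}
  B7 = {n0}
  B8 = {n1}
  B9 = {n2}
  B10 = {n3}
  B11 = {n4}
m0 ∈ B0, n0 ∈ B7 → different blocks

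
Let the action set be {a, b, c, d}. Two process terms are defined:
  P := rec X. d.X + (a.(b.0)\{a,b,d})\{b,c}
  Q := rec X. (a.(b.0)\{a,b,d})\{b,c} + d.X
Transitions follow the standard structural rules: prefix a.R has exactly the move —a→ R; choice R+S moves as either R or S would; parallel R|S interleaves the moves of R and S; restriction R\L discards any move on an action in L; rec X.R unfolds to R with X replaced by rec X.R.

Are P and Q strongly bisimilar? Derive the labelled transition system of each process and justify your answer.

YES

LTS(P): 2 reachable states
  u0 = rec X. d.X + (a.(b.0)\{a,b,d})\{b,c} has moves --a--▸ u1, --d--▸ u0
  u1 = (b.0)\{a,b,d}\{b,c} has moves stopped
LTS(Q): 2 reachable states
  v0 = rec X. (a.(b.0)\{a,b,d})\{b,c} + d.X has moves --a--▸ v1, --d--▸ v0
  v1 = (b.0)\{a,b,d}\{b,c} has moves stopped
Bisimilarity quotient blocks:
  B0 = {u0, v0}
  B1 = {u1, v1}
u0 ∈ B0, v0 ∈ B0 → same block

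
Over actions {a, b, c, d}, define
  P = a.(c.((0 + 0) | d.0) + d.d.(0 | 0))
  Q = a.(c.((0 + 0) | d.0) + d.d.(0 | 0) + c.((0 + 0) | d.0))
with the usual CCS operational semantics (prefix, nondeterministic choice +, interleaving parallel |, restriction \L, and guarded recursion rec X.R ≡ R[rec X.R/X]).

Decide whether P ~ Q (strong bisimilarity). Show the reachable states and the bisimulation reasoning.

Reachable graph of P (6 states):
  p0 = a.(c.((0 + 0) | d.0) + d.d.(0 | 0)) has moves ··a··> p1
  p1 = c.((0 + 0) | d.0) + d.d.(0 | 0) has moves ··c··> p2, ··d··> p3
  p2 = (0 + 0) | d.0 has moves ··d··> p4
  p3 = d.(0 | 0) has moves ··d··> p5
  p4 = (0 + 0) | 0 has moves ∅
  p5 = 0 | 0 has moves ∅
Reachable graph of Q (6 states):
  q0 = a.(c.((0 + 0) | d.0) + d.d.(0 | 0) + c.((0 + 0) | d.0)) has moves ··a··> q1
  q1 = c.((0 + 0) | d.0) + d.d.(0 | 0) + c.((0 + 0) | d.0) has moves ··c··> q2, ··d··> q3
  q2 = (0 + 0) | d.0 has moves ··d··> q4
  q3 = d.(0 | 0) has moves ··d··> q5
  q4 = (0 + 0) | 0 has moves ∅
  q5 = 0 | 0 has moves ∅
Coarsest stable partition (strong bisimilarity classes):
  B0 = {p0, q0}
  B1 = {p1, q1}
  B2 = {p2, p3, q2, q3}
  B3 = {p4, p5, q4, q5}
p0 ∈ B0, q0 ∈ B0 → same block

YES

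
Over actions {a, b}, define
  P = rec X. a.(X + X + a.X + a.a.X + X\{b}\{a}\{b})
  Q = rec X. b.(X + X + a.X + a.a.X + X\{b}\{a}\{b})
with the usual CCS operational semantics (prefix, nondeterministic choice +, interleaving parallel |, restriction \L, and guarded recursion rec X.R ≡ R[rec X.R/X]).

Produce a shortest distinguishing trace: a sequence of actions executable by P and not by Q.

a

Reachable graph of P (3 states):
  s0 = rec X. a.(X + X + a.X + a.a.X + X\{b}\{a}\{b}) :: —a→ s1
  s1 = (rec X. a.(X + X + a.X + a.a.X + X\{b}\{a}\{b})) + (rec X. a.(X + X + a.X + a.a.X + X\{b}\{a}\{b})) + a.(rec X. a.(X + X + a.X + a.a.X + X\{b}\{a}\{b})) + a.a.(rec X. a.(X + X + a.X + a.a.X + X\{b}\{a}\{b})) + (rec X. a.(X + X + a.X + a.a.X + X\{b}\{a}\{b}))\{b}\{a}\{b} :: —a→ s0, —a→ s1, —a→ s2
  s2 = a.(rec X. a.(X + X + a.X + a.a.X + X\{b}\{a}\{b})) :: —a→ s0
Reachable graph of Q (3 states):
  t0 = rec X. b.(X + X + a.X + a.a.X + X\{b}\{a}\{b}) :: —b→ t1
  t1 = (rec X. b.(X + X + a.X + a.a.X + X\{b}\{a}\{b})) + (rec X. b.(X + X + a.X + a.a.X + X\{b}\{a}\{b})) + a.(rec X. b.(X + X + a.X + a.a.X + X\{b}\{a}\{b})) + a.a.(rec X. b.(X + X + a.X + a.a.X + X\{b}\{a}\{b})) + (rec X. b.(X + X + a.X + a.a.X + X\{b}\{a}\{b}))\{b}\{a}\{b} :: —a→ t0, —a→ t2, —b→ t1
  t2 = a.(rec X. b.(X + X + a.X + a.a.X + X\{b}\{a}\{b})) :: —a→ t0
Run σ = ⟨a⟩ on P: start {s0}
  step 1 (a): {s1}
  — P admits the full trace.
Run σ = ⟨a⟩ on Q: start {t0}
  step 1 (a): no successor for Q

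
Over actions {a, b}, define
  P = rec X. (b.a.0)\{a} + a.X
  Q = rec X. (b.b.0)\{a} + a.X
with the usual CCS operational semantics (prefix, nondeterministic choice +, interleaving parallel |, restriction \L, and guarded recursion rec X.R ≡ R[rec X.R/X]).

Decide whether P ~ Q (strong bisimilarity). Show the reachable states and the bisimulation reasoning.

LTS(P): 2 reachable states
  m0 = rec X. (b.a.0)\{a} + a.X :: —a→ m0, —b→ m1
  m1 = (a.0)\{a} :: ∅
LTS(Q): 3 reachable states
  n0 = rec X. (b.b.0)\{a} + a.X :: —a→ n0, —b→ n1
  n1 = (b.0)\{a} :: —b→ n2
  n2 = 0\{a} :: ∅
Coarsest stable partition (strong bisimilarity classes):
  B0 = {m0}
  B1 = {m1, n2}
  B2 = {n0}
  B3 = {n1}
m0 ∈ B0, n0 ∈ B2 → different blocks

P ≁ Q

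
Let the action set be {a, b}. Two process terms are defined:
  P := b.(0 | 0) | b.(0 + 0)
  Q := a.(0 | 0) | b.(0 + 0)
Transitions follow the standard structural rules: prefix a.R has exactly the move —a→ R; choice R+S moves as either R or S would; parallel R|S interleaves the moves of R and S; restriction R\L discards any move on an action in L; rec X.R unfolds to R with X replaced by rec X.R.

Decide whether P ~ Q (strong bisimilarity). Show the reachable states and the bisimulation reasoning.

not bisimilar

Reachable graph of P (4 states):
  p0 = b.(0 | 0) | b.(0 + 0) :: ··b··> p1, ··b··> p2
  p1 = 0 | 0 | b.(0 + 0) :: ··b··> p3
  p2 = b.(0 | 0) | (0 + 0) :: ··b··> p3
  p3 = 0 | 0 | (0 + 0) :: (no moves)
Reachable graph of Q (4 states):
  q0 = a.(0 | 0) | b.(0 + 0) :: ··a··> q1, ··b··> q2
  q1 = 0 | 0 | b.(0 + 0) :: ··b··> q3
  q2 = a.(0 | 0) | (0 + 0) :: ··a··> q3
  q3 = 0 | 0 | (0 + 0) :: (no moves)
Bisimilarity quotient blocks:
  B0 = {p0}
  B1 = {p1, p2, q1}
  B2 = {p3, q3}
  B3 = {q0}
  B4 = {q2}
p0 ∈ B0, q0 ∈ B3 → different blocks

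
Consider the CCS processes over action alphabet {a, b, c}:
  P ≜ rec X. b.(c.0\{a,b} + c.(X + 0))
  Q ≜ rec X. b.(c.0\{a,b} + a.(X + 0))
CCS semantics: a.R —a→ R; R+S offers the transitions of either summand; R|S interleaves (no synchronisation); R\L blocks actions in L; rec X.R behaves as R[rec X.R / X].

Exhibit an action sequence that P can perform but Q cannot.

bcb

P's transition system — 4 states:
  u0 = rec X. b.(c.0\{a,b} + c.(X + 0)) has moves =b=> u1
  u1 = c.0\{a,b} + c.((rec X. b.(c.0\{a,b} + c.(X + 0))) + 0) has moves =c=> u2, =c=> u3
  u2 = (rec X. b.(c.0\{a,b} + c.(X + 0))) + 0 has moves =b=> u1
  u3 = 0\{a,b} has moves ∅
Q's transition system — 4 states:
  v0 = rec X. b.(c.0\{a,b} + a.(X + 0)) has moves =b=> v1
  v1 = c.0\{a,b} + a.((rec X. b.(c.0\{a,b} + a.(X + 0))) + 0) has moves =a=> v2, =c=> v3
  v2 = (rec X. b.(c.0\{a,b} + a.(X + 0))) + 0 has moves =b=> v1
  v3 = 0\{a,b} has moves ∅
Executing bcb from P (initial set {u0}):
  [1] b ⇒ {u1}
  [2] c ⇒ {u2, u3}
  [3] b ⇒ {u1}
  P completes σ.
Executing bcb from Q (initial set {v0}):
  [1] b ⇒ {v1}
  [2] c ⇒ {v3}
  [3] b ⇒ no successor for Q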